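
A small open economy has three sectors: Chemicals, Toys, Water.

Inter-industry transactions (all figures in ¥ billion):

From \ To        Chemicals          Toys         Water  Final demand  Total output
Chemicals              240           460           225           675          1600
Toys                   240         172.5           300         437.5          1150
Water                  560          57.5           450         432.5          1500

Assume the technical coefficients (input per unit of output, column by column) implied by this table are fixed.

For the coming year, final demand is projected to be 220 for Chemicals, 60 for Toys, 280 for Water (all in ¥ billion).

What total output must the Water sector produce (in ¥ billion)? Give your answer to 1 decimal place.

Technical coefficients a_ij = z_ij / X_j:
  a_11 = 240/1600 = 0.15, a_21 = 240/1600 = 0.15, a_31 = 560/1600 = 0.35
  a_12 = 460/1150 = 0.40, a_22 = 172.5/1150 = 0.15, a_32 = 57.5/1150 = 0.05
  a_13 = 225/1500 = 0.15, a_23 = 300/1500 = 0.20, a_33 = 450/1500 = 0.30
I − A =
  [   0.85    -0.40    -0.15]
  [  -0.15     0.85    -0.20]
  [  -0.35    -0.05     0.70]
Cofactors of I−A, C_ij = (−1)^(i+j)·(minor ij) (rows/columns in the sector order above):
  C_11 = (0.85)(0.70) − (-0.20)(-0.05) = 0.5850
  C_12 = −[(-0.15)(0.70) − (-0.20)(-0.35)] = 0.1750
  C_13 = (-0.15)(-0.05) − (0.85)(-0.35) = 0.3050
  C_21 = −[(-0.40)(0.70) − (-0.15)(-0.05)] = 0.2875
  C_22 = (0.85)(0.70) − (-0.15)(-0.35) = 0.5425
  C_23 = −[(0.85)(-0.05) − (-0.40)(-0.35)] = 0.1825
  C_31 = (-0.40)(-0.20) − (-0.15)(0.85) = 0.2075
  C_32 = −[(0.85)(-0.20) − (-0.15)(-0.15)] = 0.1925
  C_33 = (0.85)(0.85) − (-0.40)(-0.15) = 0.6625
det(I−A) = Σ_j (I−A)_1j·C_1j = (0.85)(0.5850) + (-0.40)(0.1750) + (-0.15)(0.3050) = 0.3815
adj(I−A) = Cᵀ =
  [ 0.5850   0.2875   0.2075]
  [ 0.1750   0.5425   0.1925]
  [ 0.3050   0.1825   0.6625]
(I − A)⁻¹ = adj(I−A) / det(I−A) ≈
  [   1.5334     0.7536     0.5439]
  [   0.4587     1.4220     0.5046]
  [   0.7995     0.4784     1.7366]
x = (I − A)⁻¹ d = adj(I−A)·d / det(I−A), with det(I−A) = 0.3815:
  x_1 = (0.5850·220 + 0.2875·60 + 0.2075·280) / 0.3815 = 204.05 / 0.3815 ≈ 534.9
  x_2 = (0.1750·220 + 0.5425·60 + 0.1925·280) / 0.3815 = 124.95 / 0.3815 ≈ 327.5
  x_3 = (0.3050·220 + 0.1825·60 + 0.6625·280) / 0.3815 = 263.55 / 0.3815 ≈ 690.8

x_3 = 690.8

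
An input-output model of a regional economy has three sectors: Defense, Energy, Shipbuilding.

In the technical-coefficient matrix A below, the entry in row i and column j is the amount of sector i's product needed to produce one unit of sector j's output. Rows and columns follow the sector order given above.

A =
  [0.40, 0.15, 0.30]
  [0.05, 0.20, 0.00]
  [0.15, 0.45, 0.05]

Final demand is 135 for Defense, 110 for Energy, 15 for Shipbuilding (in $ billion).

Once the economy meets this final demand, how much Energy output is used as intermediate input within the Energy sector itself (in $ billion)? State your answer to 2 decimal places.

z_EE = 31.71

I − A =
  [   0.60    -0.15    -0.30]
  [  -0.05     0.80     0.00]
  [  -0.15    -0.45     0.95]
Cofactors of I−A, C_ij = (−1)^(i+j)·(minor ij) (rows/columns in the sector order above):
  C_11 = (0.80)(0.95) − (0.00)(-0.45) = 0.7600
  C_12 = −[(-0.05)(0.95) − (0.00)(-0.15)] = 0.0475
  C_13 = (-0.05)(-0.45) − (0.80)(-0.15) = 0.1425
  C_21 = −[(-0.15)(0.95) − (-0.30)(-0.45)] = 0.2775
  C_22 = (0.60)(0.95) − (-0.30)(-0.15) = 0.5250
  C_23 = −[(0.60)(-0.45) − (-0.15)(-0.15)] = 0.2925
  C_31 = (-0.15)(0.00) − (-0.30)(0.80) = 0.2400
  C_32 = −[(0.60)(0.00) − (-0.30)(-0.05)] = 0.0150
  C_33 = (0.60)(0.80) − (-0.15)(-0.05) = 0.4725
det(I−A) = Σ_j (I−A)_1j·C_1j = (0.60)(0.7600) + (-0.15)(0.0475) + (-0.30)(0.1425) = 0.406125
adj(I−A) = Cᵀ =
  [ 0.7600   0.2775   0.2400]
  [ 0.0475   0.5250   0.0150]
  [ 0.1425   0.2925   0.4725]
(I − A)⁻¹ = adj(I−A) / det(I−A) ≈
  [   1.8713     0.6833     0.5910]
  [   0.1170     1.2927     0.0369]
  [   0.3509     0.7202     1.1634]
First solve x = (I − A)⁻¹ d = adj(I−A)·d / det(I−A); in particular x_E = (0.0475·135 + 0.5250·110 + 0.0150·15) / 0.406125 = 64.3875 / 0.406125 ≈ 158.5411.
Intermediate flow from E to E: z_EE = a_EE · x_E = 0.20 × 64.3875 / 0.406125 = 12.8775 / 0.406125 ≈ 31.71.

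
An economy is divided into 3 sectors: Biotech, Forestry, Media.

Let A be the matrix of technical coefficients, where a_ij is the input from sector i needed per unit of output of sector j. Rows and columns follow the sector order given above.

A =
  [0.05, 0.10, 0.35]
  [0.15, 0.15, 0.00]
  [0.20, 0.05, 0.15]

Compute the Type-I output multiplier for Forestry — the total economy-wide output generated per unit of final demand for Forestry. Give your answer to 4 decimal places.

I − A =
  [   0.95    -0.10    -0.35]
  [  -0.15     0.85     0.00]
  [  -0.20    -0.05     0.85]
Cofactors of I−A, C_ij = (−1)^(i+j)·(minor ij) (rows/columns in the sector order above):
  C_11 = (0.85)(0.85) − (0.00)(-0.05) = 0.7225
  C_12 = −[(-0.15)(0.85) − (0.00)(-0.20)] = 0.1275
  C_13 = (-0.15)(-0.05) − (0.85)(-0.20) = 0.1775
  C_21 = −[(-0.10)(0.85) − (-0.35)(-0.05)] = 0.1025
  C_22 = (0.95)(0.85) − (-0.35)(-0.20) = 0.7375
  C_23 = −[(0.95)(-0.05) − (-0.10)(-0.20)] = 0.0675
  C_31 = (-0.10)(0.00) − (-0.35)(0.85) = 0.2975
  C_32 = −[(0.95)(0.00) − (-0.35)(-0.15)] = 0.0525
  C_33 = (0.95)(0.85) − (-0.10)(-0.15) = 0.7925
det(I−A) = Σ_j (I−A)_1j·C_1j = (0.95)(0.7225) + (-0.10)(0.1275) + (-0.35)(0.1775) = 0.6115
adj(I−A) = Cᵀ =
  [ 0.7225   0.1025   0.2975]
  [ 0.1275   0.7375   0.0525]
  [ 0.1775   0.0675   0.7925]
(I − A)⁻¹ = adj(I−A) / det(I−A) ≈
  [   1.18152     0.16762     0.48651]
  [   0.20850     1.20605     0.08585]
  [   0.29027     0.11038     1.29599]
The output multiplier for sector j is the column-j sum of the Leontief inverse (I − A)⁻¹ = adj(I−A) / det(I−A).
Column 2 of adj(I−A): (0.1025, 0.7375, 0.0675); det(I−A) = 0.6115.
m_2 = (0.1025 + 0.7375 + 0.0675) / 0.6115 = 0.9075 / 0.6115 ≈ 1.4841.

m_2 = 1.4841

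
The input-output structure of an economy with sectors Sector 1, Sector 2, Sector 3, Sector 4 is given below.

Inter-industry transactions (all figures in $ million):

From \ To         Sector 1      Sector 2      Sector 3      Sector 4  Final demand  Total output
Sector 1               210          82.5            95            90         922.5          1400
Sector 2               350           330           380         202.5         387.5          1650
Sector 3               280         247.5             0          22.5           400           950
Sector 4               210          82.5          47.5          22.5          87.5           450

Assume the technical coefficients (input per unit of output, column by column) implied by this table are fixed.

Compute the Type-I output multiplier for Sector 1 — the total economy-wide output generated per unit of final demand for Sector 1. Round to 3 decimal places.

Technical coefficients a_ij = z_ij / X_j:
  a_11 = 210/1400 = 0.15, a_21 = 350/1400 = 0.25, a_31 = 280/1400 = 0.20, a_41 = 210/1400 = 0.15
  a_12 = 82.5/1650 = 0.05, a_22 = 330/1650 = 0.20, a_32 = 247.5/1650 = 0.15, a_42 = 82.5/1650 = 0.05
  a_13 = 95/950 = 0.10, a_23 = 380/950 = 0.40, a_33 = 0/950 = 0.00, a_43 = 47.5/950 = 0.05
  a_14 = 90/450 = 0.20, a_24 = 202.5/450 = 0.45, a_34 = 22.5/450 = 0.05, a_44 = 22.5/450 = 0.05
I − A =
  [   0.85    -0.05    -0.10    -0.20]
  [  -0.25     0.80    -0.40    -0.45]
  [  -0.20    -0.15     1.00    -0.05]
  [  -0.15    -0.05    -0.05     0.95]
Compute the cofactors C_ij = (−1)^(i+j)·(3×3 minor ij) of I−A; the adjugate is their transpose:
adj(I−A) = Cᵀ =
  [ 0.674125   0.073375   0.105875   0.182250]
  [ 0.387875   0.753625   0.363125   0.457750]
  [ 0.199875   0.130625   0.585125   0.134750]
  [ 0.137375   0.058125   0.066625   0.592750]
det(I−A) = Σ_j (I−A)_1j·C_1j = (0.85)(0.674125) + (-0.05)(0.387875) + (-0.10)(0.199875) + (-0.20)(0.137375) = 0.50615
(I − A)⁻¹ = adj(I−A) / det(I−A) ≈
  [   1.3319     0.1450     0.2092     0.3601]
  [   0.7663     1.4889     0.7174     0.9044]
  [   0.3949     0.2581     1.1560     0.2662]
  [   0.2714     0.1148     0.1316     1.1711]
The output multiplier for sector j is the column-j sum of the Leontief inverse (I − A)⁻¹ = adj(I−A) / det(I−A).
Column 1 of adj(I−A): (0.674125, 0.387875, 0.199875, 0.137375); det(I−A) = 0.50615.
m_1 = (0.674125 + 0.387875 + 0.199875 + 0.137375) / 0.50615 = 1.39925 / 0.50615 ≈ 2.764.

m_1 = 2.764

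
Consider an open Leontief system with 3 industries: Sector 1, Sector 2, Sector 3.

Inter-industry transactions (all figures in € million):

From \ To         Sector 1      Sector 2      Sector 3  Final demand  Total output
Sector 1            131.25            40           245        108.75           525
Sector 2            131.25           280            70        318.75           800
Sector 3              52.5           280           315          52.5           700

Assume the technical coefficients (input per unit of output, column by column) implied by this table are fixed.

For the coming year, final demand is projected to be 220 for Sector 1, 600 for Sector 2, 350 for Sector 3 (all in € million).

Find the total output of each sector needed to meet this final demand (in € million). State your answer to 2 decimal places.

x_1 = 1337.89, x_2 = 1743.69, x_3 = 1989.23

Technical coefficients a_ij = z_ij / X_j:
  a_11 = 131.25/525 = 0.25, a_21 = 131.25/525 = 0.25, a_31 = 52.5/525 = 0.10
  a_12 = 40/800 = 0.05, a_22 = 280/800 = 0.35, a_32 = 280/800 = 0.35
  a_13 = 245/700 = 0.35, a_23 = 70/700 = 0.10, a_33 = 315/700 = 0.45
I − A =
  [   0.75    -0.05    -0.35]
  [  -0.25     0.65    -0.10]
  [  -0.10    -0.35     0.55]
Cofactors of I−A, C_ij = (−1)^(i+j)·(minor ij) (rows/columns in the sector order above):
  C_11 = (0.65)(0.55) − (-0.10)(-0.35) = 0.3225
  C_12 = −[(-0.25)(0.55) − (-0.10)(-0.10)] = 0.1475
  C_13 = (-0.25)(-0.35) − (0.65)(-0.10) = 0.1525
  C_21 = −[(-0.05)(0.55) − (-0.35)(-0.35)] = 0.1500
  C_22 = (0.75)(0.55) − (-0.35)(-0.10) = 0.3775
  C_23 = −[(0.75)(-0.35) − (-0.05)(-0.10)] = 0.2675
  C_31 = (-0.05)(-0.10) − (-0.35)(0.65) = 0.2325
  C_32 = −[(0.75)(-0.10) − (-0.35)(-0.25)] = 0.1625
  C_33 = (0.75)(0.65) − (-0.05)(-0.25) = 0.4750
det(I−A) = Σ_j (I−A)_1j·C_1j = (0.75)(0.3225) + (-0.05)(0.1475) + (-0.35)(0.1525) = 0.181125
adj(I−A) = Cᵀ =
  [ 0.3225   0.1500   0.2325]
  [ 0.1475   0.3775   0.1625]
  [ 0.1525   0.2675   0.4750]
(I − A)⁻¹ = adj(I−A) / det(I−A) ≈
  [   1.7805     0.8282     1.2836]
  [   0.8144     2.0842     0.8972]
  [   0.8420     1.4769     2.6225]
x = (I − A)⁻¹ d = adj(I−A)·d / det(I−A), with det(I−A) = 0.181125:
  x_1 = (0.3225·220 + 0.1500·600 + 0.2325·350) / 0.181125 = 242.325 / 0.181125 ≈ 1337.89
  x_2 = (0.1475·220 + 0.3775·600 + 0.1625·350) / 0.181125 = 315.825 / 0.181125 ≈ 1743.69
  x_3 = (0.1525·220 + 0.2675·600 + 0.4750·350) / 0.181125 = 360.30 / 0.181125 ≈ 1989.23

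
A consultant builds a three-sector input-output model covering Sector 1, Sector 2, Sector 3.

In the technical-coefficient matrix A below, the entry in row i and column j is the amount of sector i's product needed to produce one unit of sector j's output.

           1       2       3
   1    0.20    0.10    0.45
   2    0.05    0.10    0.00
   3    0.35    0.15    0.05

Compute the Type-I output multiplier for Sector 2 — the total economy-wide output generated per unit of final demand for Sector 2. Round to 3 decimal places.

m_2 = 1.722

I − A =
  [   0.80    -0.10    -0.45]
  [  -0.05     0.90     0.00]
  [  -0.35    -0.15     0.95]
Cofactors of I−A, C_ij = (−1)^(i+j)·(minor ij) (rows/columns in the sector order above):
  C_11 = (0.90)(0.95) − (0.00)(-0.15) = 0.8550
  C_12 = −[(-0.05)(0.95) − (0.00)(-0.35)] = 0.0475
  C_13 = (-0.05)(-0.15) − (0.90)(-0.35) = 0.3225
  C_21 = −[(-0.10)(0.95) − (-0.45)(-0.15)] = 0.1625
  C_22 = (0.80)(0.95) − (-0.45)(-0.35) = 0.6025
  C_23 = −[(0.80)(-0.15) − (-0.10)(-0.35)] = 0.1550
  C_31 = (-0.10)(0.00) − (-0.45)(0.90) = 0.4050
  C_32 = −[(0.80)(0.00) − (-0.45)(-0.05)] = 0.0225
  C_33 = (0.80)(0.90) − (-0.10)(-0.05) = 0.7150
det(I−A) = Σ_j (I−A)_1j·C_1j = (0.80)(0.8550) + (-0.10)(0.0475) + (-0.45)(0.3225) = 0.534125
adj(I−A) = Cᵀ =
  [ 0.8550   0.1625   0.4050]
  [ 0.0475   0.6025   0.0225]
  [ 0.3225   0.1550   0.7150]
(I − A)⁻¹ = adj(I−A) / det(I−A) ≈
  [   1.6007     0.3042     0.7582]
  [   0.0889     1.1280     0.0421]
  [   0.6038     0.2902     1.3386]
The output multiplier for sector j is the column-j sum of the Leontief inverse (I − A)⁻¹ = adj(I−A) / det(I−A).
Column 2 of adj(I−A): (0.1625, 0.6025, 0.1550); det(I−A) = 0.534125.
m_2 = (0.1625 + 0.6025 + 0.1550) / 0.534125 = 0.92 / 0.534125 ≈ 1.722.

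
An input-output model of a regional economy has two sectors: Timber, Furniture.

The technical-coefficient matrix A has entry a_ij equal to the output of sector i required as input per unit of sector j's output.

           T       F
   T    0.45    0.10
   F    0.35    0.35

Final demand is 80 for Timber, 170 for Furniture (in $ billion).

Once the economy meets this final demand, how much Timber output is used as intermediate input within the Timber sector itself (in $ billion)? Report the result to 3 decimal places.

z_TT = 96.279

I − A =
  [   0.55    -0.10]
  [  -0.35     0.65]
det(I−A) = (0.55)(0.65) − (-0.10)(-0.35) = 0.3225
adj(I−A) = [[0.65, 0.10], [0.35, 0.55]]
(I − A)⁻¹ = adj(I−A) / det(I−A) ≈
  [   2.0155     0.3101]
  [   1.0853     1.7054]
First solve x = (I − A)⁻¹ d = adj(I−A)·d / det(I−A); in particular x_T = (0.65·80 + 0.10·170) / 0.3225 = 69.00 / 0.3225 ≈ 213.95349.
Intermediate flow from T to T: z_TT = a_TT · x_T = 0.45 × 69.00 / 0.3225 = 31.05 / 0.3225 ≈ 96.279.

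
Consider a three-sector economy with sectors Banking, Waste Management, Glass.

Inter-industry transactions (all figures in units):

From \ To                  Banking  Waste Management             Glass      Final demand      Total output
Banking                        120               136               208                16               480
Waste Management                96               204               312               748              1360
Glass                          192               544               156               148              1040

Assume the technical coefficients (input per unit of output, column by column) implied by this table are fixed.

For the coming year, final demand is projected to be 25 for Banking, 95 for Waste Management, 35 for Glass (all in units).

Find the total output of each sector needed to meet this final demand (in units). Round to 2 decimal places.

x_1 = 111.36, x_2 = 205.05, x_3 = 190.08

Technical coefficients a_ij = z_ij / X_j:
  a_11 = 120/480 = 0.25, a_21 = 96/480 = 0.20, a_31 = 192/480 = 0.40
  a_12 = 136/1360 = 0.10, a_22 = 204/1360 = 0.15, a_32 = 544/1360 = 0.40
  a_13 = 208/1040 = 0.20, a_23 = 312/1040 = 0.30, a_33 = 156/1040 = 0.15
I − A =
  [   0.75    -0.10    -0.20]
  [  -0.20     0.85    -0.30]
  [  -0.40    -0.40     0.85]
Cofactors of I−A, C_ij = (−1)^(i+j)·(minor ij) (rows/columns in the sector order above):
  C_11 = (0.85)(0.85) − (-0.30)(-0.40) = 0.6025
  C_12 = −[(-0.20)(0.85) − (-0.30)(-0.40)] = 0.2900
  C_13 = (-0.20)(-0.40) − (0.85)(-0.40) = 0.4200
  C_21 = −[(-0.10)(0.85) − (-0.20)(-0.40)] = 0.1650
  C_22 = (0.75)(0.85) − (-0.20)(-0.40) = 0.5575
  C_23 = −[(0.75)(-0.40) − (-0.10)(-0.40)] = 0.3400
  C_31 = (-0.10)(-0.30) − (-0.20)(0.85) = 0.2000
  C_32 = −[(0.75)(-0.30) − (-0.20)(-0.20)] = 0.2650
  C_33 = (0.75)(0.85) − (-0.10)(-0.20) = 0.6175
det(I−A) = Σ_j (I−A)_1j·C_1j = (0.75)(0.6025) + (-0.10)(0.2900) + (-0.20)(0.4200) = 0.338875
adj(I−A) = Cᵀ =
  [ 0.6025   0.1650   0.2000]
  [ 0.2900   0.5575   0.2650]
  [ 0.4200   0.3400   0.6175]
(I − A)⁻¹ = adj(I−A) / det(I−A) ≈
  [   1.7779     0.4869     0.5902]
  [   0.8558     1.6451     0.7820]
  [   1.2394     1.0033     1.8222]
x = (I − A)⁻¹ d = adj(I−A)·d / det(I−A), with det(I−A) = 0.338875:
  x_1 = (0.6025·25 + 0.1650·95 + 0.2000·35) / 0.338875 = 37.7375 / 0.338875 ≈ 111.36
  x_2 = (0.2900·25 + 0.5575·95 + 0.2650·35) / 0.338875 = 69.4875 / 0.338875 ≈ 205.05
  x_3 = (0.4200·25 + 0.3400·95 + 0.6175·35) / 0.338875 = 64.4125 / 0.338875 ≈ 190.08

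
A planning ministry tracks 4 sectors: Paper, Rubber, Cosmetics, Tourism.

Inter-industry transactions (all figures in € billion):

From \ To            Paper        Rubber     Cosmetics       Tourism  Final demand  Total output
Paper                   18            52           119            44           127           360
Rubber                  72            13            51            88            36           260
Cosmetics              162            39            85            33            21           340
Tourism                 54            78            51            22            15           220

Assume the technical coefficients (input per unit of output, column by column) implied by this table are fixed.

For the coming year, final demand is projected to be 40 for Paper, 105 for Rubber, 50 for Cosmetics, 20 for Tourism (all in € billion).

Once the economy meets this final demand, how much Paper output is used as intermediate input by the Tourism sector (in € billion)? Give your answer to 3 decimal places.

Technical coefficients a_ij = z_ij / X_j:
  a_PP = 18/360 = 0.05, a_RP = 72/360 = 0.20, a_CP = 162/360 = 0.45, a_TP = 54/360 = 0.15
  a_PR = 52/260 = 0.20, a_RR = 13/260 = 0.05, a_CR = 39/260 = 0.15, a_TR = 78/260 = 0.30
  a_PC = 119/340 = 0.35, a_RC = 51/340 = 0.15, a_CC = 85/340 = 0.25, a_TC = 51/340 = 0.15
  a_PT = 44/220 = 0.20, a_RT = 88/220 = 0.40, a_CT = 33/220 = 0.15, a_TT = 22/220 = 0.10
I − A =
  [   0.95    -0.20    -0.35    -0.20]
  [  -0.20     0.95    -0.15    -0.40]
  [  -0.45    -0.15     0.75    -0.15]
  [  -0.15    -0.30    -0.15     0.90]
Compute the cofactors C_ij = (−1)^(i+j)·(3×3 minor ij) of I−A; the adjugate is their transpose:
adj(I−A) = Cᵀ =
  [ 0.493875   0.243000   0.333750   0.273375]
  [ 0.266625   0.434250   0.270750   0.297375]
  [ 0.397125   0.279000   0.609750   0.313875]
  [ 0.237375   0.231750   0.247500   0.451875]
det(I−A) = Σ_j (I−A)_1j·C_1j = (0.95)(0.493875) + (-0.20)(0.266625) + (-0.35)(0.397125) + (-0.20)(0.237375) = 0.2293875
(I − A)⁻¹ = adj(I−A) / det(I−A) ≈
  [   2.1530     1.0593     1.4550     1.1918]
  [   1.1623     1.8931     1.1803     1.2964]
  [   1.7312     1.2163     2.6582     1.3683]
  [   1.0348     1.0103     1.0790     1.9699]
First solve x = (I − A)⁻¹ d = adj(I−A)·d / det(I−A); in particular x_T = (0.237375·40 + 0.231750·105 + 0.247500·50 + 0.451875·20) / 0.2293875 = 55.24125 / 0.2293875 ≈ 240.82066.
Intermediate flow from P to T: z_PT = a_PT · x_T = 0.20 × 55.24125 / 0.2293875 = 11.04825 / 0.2293875 ≈ 48.164.

z_PT = 48.164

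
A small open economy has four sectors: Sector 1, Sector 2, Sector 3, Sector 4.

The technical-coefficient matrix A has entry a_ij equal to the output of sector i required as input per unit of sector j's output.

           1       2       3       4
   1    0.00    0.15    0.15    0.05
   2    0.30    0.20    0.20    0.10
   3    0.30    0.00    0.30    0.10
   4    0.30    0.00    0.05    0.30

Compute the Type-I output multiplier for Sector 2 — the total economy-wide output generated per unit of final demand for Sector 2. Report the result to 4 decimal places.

I − A =
  [   1.00    -0.15    -0.15    -0.05]
  [  -0.30     0.80    -0.20    -0.10]
  [  -0.30     0.00     0.70    -0.10]
  [  -0.30     0.00    -0.05     0.70]
Compute the cofactors C_ij = (−1)^(i+j)·(3×3 minor ij) of I−A; the adjugate is their transpose:
adj(I−A) = Cᵀ =
  [ 0.38800   0.07275   0.10775   0.05350]
  [ 0.21600   0.43775   0.17875   0.10350]
  [ 0.19200   0.03600   0.51200   0.09200]
  [ 0.18000   0.03375   0.08275   0.48350]
det(I−A) = Σ_j (I−A)_1j·C_1j = (1.00)(0.38800) + (-0.15)(0.21600) + (-0.15)(0.19200) + (-0.05)(0.18000) = 0.3178
(I − A)⁻¹ = adj(I−A) / det(I−A) ≈
  [   1.22089     0.22892     0.33905     0.16834]
  [   0.67967     1.37744     0.56246     0.32568]
  [   0.60415     0.11328     1.61108     0.28949]
  [   0.56639     0.10620     0.26038     1.52140]
The output multiplier for sector j is the column-j sum of the Leontief inverse (I − A)⁻¹ = adj(I−A) / det(I−A).
Column 2 of adj(I−A): (0.07275, 0.43775, 0.03600, 0.03375); det(I−A) = 0.3178.
m_2 = (0.07275 + 0.43775 + 0.03600 + 0.03375) / 0.3178 = 0.58025 / 0.3178 ≈ 1.8258.

m_2 = 1.8258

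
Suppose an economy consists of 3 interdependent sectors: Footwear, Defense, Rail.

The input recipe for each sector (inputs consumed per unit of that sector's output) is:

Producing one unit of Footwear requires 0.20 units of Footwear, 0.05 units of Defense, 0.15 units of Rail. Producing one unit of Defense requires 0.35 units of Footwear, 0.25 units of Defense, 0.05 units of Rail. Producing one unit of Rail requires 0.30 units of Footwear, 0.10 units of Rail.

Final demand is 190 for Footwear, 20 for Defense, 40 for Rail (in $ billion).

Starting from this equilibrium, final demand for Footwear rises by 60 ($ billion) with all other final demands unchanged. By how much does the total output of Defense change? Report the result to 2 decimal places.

Δx_2 = 5.51

I − A =
  [   0.80    -0.35    -0.30]
  [  -0.05     0.75     0.00]
  [  -0.15    -0.05     0.90]
Cofactors of I−A, C_ij = (−1)^(i+j)·(minor ij) (rows/columns in the sector order above):
  C_11 = (0.75)(0.90) − (0.00)(-0.05) = 0.6750
  C_12 = −[(-0.05)(0.90) − (0.00)(-0.15)] = 0.0450
  C_13 = (-0.05)(-0.05) − (0.75)(-0.15) = 0.1150
  C_21 = −[(-0.35)(0.90) − (-0.30)(-0.05)] = 0.3300
  C_22 = (0.80)(0.90) − (-0.30)(-0.15) = 0.6750
  C_23 = −[(0.80)(-0.05) − (-0.35)(-0.15)] = 0.0925
  C_31 = (-0.35)(0.00) − (-0.30)(0.75) = 0.2250
  C_32 = −[(0.80)(0.00) − (-0.30)(-0.05)] = 0.0150
  C_33 = (0.80)(0.75) − (-0.35)(-0.05) = 0.5825
det(I−A) = Σ_j (I−A)_1j·C_1j = (0.80)(0.6750) + (-0.35)(0.0450) + (-0.30)(0.1150) = 0.48975
adj(I−A) = Cᵀ =
  [ 0.6750   0.3300   0.2250]
  [ 0.0450   0.6750   0.0150]
  [ 0.1150   0.0925   0.5825]
(I − A)⁻¹ = adj(I−A) / det(I−A) ≈
  [   1.3783     0.6738     0.4594]
  [   0.0919     1.3783     0.0306]
  [   0.2348     0.1889     1.1894]
Δx = (I − A)⁻¹ Δd with Δd having +60 in the Footwear component and 0 elsewhere.
So Δx_2 = L_21 · (+60), where L_21 = adj(I−A)_21 / det(I−A) = 0.0450 / 0.48975.
Δx_2 = 0.0450 × (+60) / 0.48975 = 2.70 / 0.48975 ≈ 5.51.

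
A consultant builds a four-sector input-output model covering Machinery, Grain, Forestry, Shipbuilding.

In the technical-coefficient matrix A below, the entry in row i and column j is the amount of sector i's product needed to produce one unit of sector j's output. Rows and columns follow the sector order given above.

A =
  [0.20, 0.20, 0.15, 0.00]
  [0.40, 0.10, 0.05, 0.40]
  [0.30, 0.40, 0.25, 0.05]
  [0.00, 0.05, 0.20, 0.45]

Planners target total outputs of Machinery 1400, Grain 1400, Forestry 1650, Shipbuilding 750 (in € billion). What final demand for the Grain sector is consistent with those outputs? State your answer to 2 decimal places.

I − A =
  [   0.80    -0.20    -0.15     0.00]
  [  -0.40     0.90    -0.05    -0.40]
  [  -0.30    -0.40     0.75    -0.05]
  [   0.00    -0.05    -0.20     0.55]
d = (I − A) x:
  d_1 = (+0.80)·1400 + (-0.20)·1400 + (-0.15)·1650 + (+0.00)·750 = 592.50
  d_2 = (-0.40)·1400 + (+0.90)·1400 + (-0.05)·1650 + (-0.40)·750 = 317.50
  d_3 = (-0.30)·1400 + (-0.40)·1400 + (+0.75)·1650 + (-0.05)·750 = 220.00
  d_4 = (+0.00)·1400 + (-0.05)·1400 + (-0.20)·1650 + (+0.55)·750 = 12.50

d_2 = 317.50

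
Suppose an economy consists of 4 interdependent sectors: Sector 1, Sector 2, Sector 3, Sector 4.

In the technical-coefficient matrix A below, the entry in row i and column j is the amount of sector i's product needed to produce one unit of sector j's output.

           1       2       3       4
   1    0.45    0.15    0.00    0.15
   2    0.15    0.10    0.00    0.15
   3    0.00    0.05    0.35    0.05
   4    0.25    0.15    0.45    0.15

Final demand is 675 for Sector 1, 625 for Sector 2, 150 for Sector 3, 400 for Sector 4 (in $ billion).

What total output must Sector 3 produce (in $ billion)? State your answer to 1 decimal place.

I − A =
  [   0.55    -0.15     0.00    -0.15]
  [  -0.15     0.90     0.00    -0.15]
  [   0.00    -0.05     0.65    -0.05]
  [  -0.25    -0.15    -0.45     0.85]
Compute the cofactors C_ij = (−1)^(i+j)·(3×3 minor ij) of I−A; the adjugate is their transpose:
adj(I−A) = Cᵀ =
  [ 0.459000   0.097500   0.070875   0.102375]
  [ 0.103875   0.267125   0.047250   0.068250]
  [ 0.020625   0.027500   0.346500   0.028875]
  [ 0.164250   0.090375   0.212625   0.307125]
det(I−A) = Σ_j (I−A)_1j·C_1j = (0.55)(0.459000) + (-0.15)(0.103875) + (0.00)(0.020625) + (-0.15)(0.164250) = 0.21223125
(I − A)⁻¹ = adj(I−A) / det(I−A) ≈
  [   2.1627     0.4594     0.3340     0.4824]
  [   0.4894     1.2587     0.2226     0.3216]
  [   0.0972     0.1296     1.6327     0.1361]
  [   0.7739     0.4258     1.0019     1.4471]
x = (I − A)⁻¹ d = adj(I−A)·d / det(I−A), with det(I−A) = 0.21223125:
  x_1 = (0.459000·675 + 0.097500·625 + 0.070875·150 + 0.102375·400) / 0.21223125 = 422.34375 / 0.21223125 ≈ 1990.0
  x_2 = (0.103875·675 + 0.267125·625 + 0.047250·150 + 0.068250·400) / 0.21223125 = 271.45625 / 0.21223125 ≈ 1279.1
  x_3 = (0.020625·675 + 0.027500·625 + 0.346500·150 + 0.028875·400) / 0.21223125 = 94.634375 / 0.21223125 ≈ 445.9
  x_4 = (0.164250·675 + 0.090375·625 + 0.212625·150 + 0.307125·400) / 0.21223125 = 322.096875 / 0.21223125 ≈ 1517.7

x_3 = 445.9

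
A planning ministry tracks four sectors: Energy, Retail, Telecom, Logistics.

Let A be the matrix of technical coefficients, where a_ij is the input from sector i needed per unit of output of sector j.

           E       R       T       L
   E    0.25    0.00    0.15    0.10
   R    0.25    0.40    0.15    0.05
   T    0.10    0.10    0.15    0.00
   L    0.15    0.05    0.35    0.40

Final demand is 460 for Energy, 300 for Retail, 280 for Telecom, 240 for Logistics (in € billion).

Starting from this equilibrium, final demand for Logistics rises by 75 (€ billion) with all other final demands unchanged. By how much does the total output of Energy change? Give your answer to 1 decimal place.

Δx_E = 18.8

I − A =
  [   0.75     0.00    -0.15    -0.10]
  [  -0.25     0.60    -0.15    -0.05]
  [  -0.10    -0.10     0.85     0.00]
  [  -0.15    -0.05    -0.35     0.60]
Compute the cofactors C_ij = (−1)^(i+j)·(3×3 minor ij) of I−A; the adjugate is their transpose:
adj(I−A) = Cᵀ =
  [ 0.293125   0.016750   0.075375   0.050250]
  [ 0.144625   0.357250   0.110750   0.053875]
  [ 0.051500   0.044000   0.257875   0.012250]
  [ 0.115375   0.059625   0.178500   0.358500]
det(I−A) = Σ_j (I−A)_1j·C_1j = (0.75)(0.293125) + (0.00)(0.144625) + (-0.15)(0.051500) + (-0.10)(0.115375) = 0.20058125
(I − A)⁻¹ = adj(I−A) / det(I−A) ≈
  [   1.4614     0.0835     0.3758     0.2505]
  [   0.7210     1.7811     0.5521     0.2686]
  [   0.2568     0.2194     1.2856     0.0611]
  [   0.5752     0.2973     0.8899     1.7873]
Δx = (I − A)⁻¹ Δd with Δd having +75 in the Logistics component and 0 elsewhere.
So Δx_E = L_EL · (+75), where L_EL = adj(I−A)_EL / det(I−A) = 0.050250 / 0.20058125.
Δx_E = 0.050250 × (+75) / 0.20058125 = 3.76875 / 0.20058125 ≈ 18.8.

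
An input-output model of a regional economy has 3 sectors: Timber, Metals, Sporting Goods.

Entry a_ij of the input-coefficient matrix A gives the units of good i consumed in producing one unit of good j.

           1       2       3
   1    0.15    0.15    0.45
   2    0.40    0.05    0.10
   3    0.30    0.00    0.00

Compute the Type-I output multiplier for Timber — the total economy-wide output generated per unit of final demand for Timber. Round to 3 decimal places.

m_1 = 2.708

I − A =
  [   0.85    -0.15    -0.45]
  [  -0.40     0.95    -0.10]
  [  -0.30     0.00     1.00]
Cofactors of I−A, C_ij = (−1)^(i+j)·(minor ij) (rows/columns in the sector order above):
  C_11 = (0.95)(1.00) − (-0.10)(0.00) = 0.9500
  C_12 = −[(-0.40)(1.00) − (-0.10)(-0.30)] = 0.4300
  C_13 = (-0.40)(0.00) − (0.95)(-0.30) = 0.2850
  C_21 = −[(-0.15)(1.00) − (-0.45)(0.00)] = 0.1500
  C_22 = (0.85)(1.00) − (-0.45)(-0.30) = 0.7150
  C_23 = −[(0.85)(0.00) − (-0.15)(-0.30)] = 0.0450
  C_31 = (-0.15)(-0.10) − (-0.45)(0.95) = 0.4425
  C_32 = −[(0.85)(-0.10) − (-0.45)(-0.40)] = 0.2650
  C_33 = (0.85)(0.95) − (-0.15)(-0.40) = 0.7475
det(I−A) = Σ_j (I−A)_1j·C_1j = (0.85)(0.9500) + (-0.15)(0.4300) + (-0.45)(0.2850) = 0.61475
adj(I−A) = Cᵀ =
  [ 0.9500   0.1500   0.4425]
  [ 0.4300   0.7150   0.2650]
  [ 0.2850   0.0450   0.7475]
(I − A)⁻¹ = adj(I−A) / det(I−A) ≈
  [   1.5453     0.2440     0.7198]
  [   0.6995     1.1631     0.4311]
  [   0.4636     0.0732     1.2159]
The output multiplier for sector j is the column-j sum of the Leontief inverse (I − A)⁻¹ = adj(I−A) / det(I−A).
Column 1 of adj(I−A): (0.9500, 0.4300, 0.2850); det(I−A) = 0.61475.
m_1 = (0.9500 + 0.4300 + 0.2850) / 0.61475 = 1.665 / 0.61475 ≈ 2.708.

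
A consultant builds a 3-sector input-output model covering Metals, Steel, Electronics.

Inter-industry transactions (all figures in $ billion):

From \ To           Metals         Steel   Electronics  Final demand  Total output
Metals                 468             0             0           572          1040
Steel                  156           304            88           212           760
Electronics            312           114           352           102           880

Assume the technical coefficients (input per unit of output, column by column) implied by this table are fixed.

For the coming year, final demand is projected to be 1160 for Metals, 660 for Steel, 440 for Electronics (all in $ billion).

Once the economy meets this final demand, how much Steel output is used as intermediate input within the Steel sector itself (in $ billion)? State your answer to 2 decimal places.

z_22 = 803.58

Technical coefficients a_ij = z_ij / X_j:
  a_11 = 468/1040 = 0.45, a_21 = 156/1040 = 0.15, a_31 = 312/1040 = 0.30
  a_12 = 0/760 = 0.00, a_22 = 304/760 = 0.40, a_32 = 114/760 = 0.15
  a_13 = 0/880 = 0.00, a_23 = 88/880 = 0.10, a_33 = 352/880 = 0.40
I − A =
  [   0.55     0.00     0.00]
  [  -0.15     0.60    -0.10]
  [  -0.30    -0.15     0.60]
Cofactors of I−A, C_ij = (−1)^(i+j)·(minor ij) (rows/columns in the sector order above):
  C_11 = (0.60)(0.60) − (-0.10)(-0.15) = 0.3450
  C_12 = −[(-0.15)(0.60) − (-0.10)(-0.30)] = 0.1200
  C_13 = (-0.15)(-0.15) − (0.60)(-0.30) = 0.2025
  C_21 = −[(0.00)(0.60) − (0.00)(-0.15)] = 0.0000
  C_22 = (0.55)(0.60) − (0.00)(-0.30) = 0.3300
  C_23 = −[(0.55)(-0.15) − (0.00)(-0.30)] = 0.0825
  C_31 = (0.00)(-0.10) − (0.00)(0.60) = 0.0000
  C_32 = −[(0.55)(-0.10) − (0.00)(-0.15)] = 0.0550
  C_33 = (0.55)(0.60) − (0.00)(-0.15) = 0.3300
det(I−A) = Σ_j (I−A)_1j·C_1j = (0.55)(0.3450) + (0.00)(0.1200) + (0.00)(0.2025) = 0.18975
adj(I−A) = Cᵀ =
  [ 0.3450   0.0000   0.0000]
  [ 0.1200   0.3300   0.0550]
  [ 0.2025   0.0825   0.3300]
(I − A)⁻¹ = adj(I−A) / det(I−A) ≈
  [   1.8182     0.0000     0.0000]
  [   0.6324     1.7391     0.2899]
  [   1.0672     0.4348     1.7391]
First solve x = (I − A)⁻¹ d = adj(I−A)·d / det(I−A); in particular x_2 = (0.1200·1160 + 0.3300·660 + 0.0550·440) / 0.18975 = 381.20 / 0.18975 ≈ 2008.9592.
Intermediate flow from 2 to 2: z_22 = a_22 · x_2 = 0.40 × 381.20 / 0.18975 = 152.48 / 0.18975 ≈ 803.58.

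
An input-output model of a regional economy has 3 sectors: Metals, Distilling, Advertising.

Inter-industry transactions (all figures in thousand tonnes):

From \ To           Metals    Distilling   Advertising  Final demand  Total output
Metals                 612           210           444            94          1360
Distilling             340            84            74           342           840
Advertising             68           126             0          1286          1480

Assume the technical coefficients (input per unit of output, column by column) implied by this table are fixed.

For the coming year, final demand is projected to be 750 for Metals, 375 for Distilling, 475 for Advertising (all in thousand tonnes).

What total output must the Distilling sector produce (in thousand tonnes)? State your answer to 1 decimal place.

Technical coefficients a_ij = z_ij / X_j:
  a_11 = 612/1360 = 0.45, a_21 = 340/1360 = 0.25, a_31 = 68/1360 = 0.05
  a_12 = 210/840 = 0.25, a_22 = 84/840 = 0.10, a_32 = 126/840 = 0.15
  a_13 = 444/1480 = 0.30, a_23 = 74/1480 = 0.05, a_33 = 0/1480 = 0.00
I − A =
  [   0.55    -0.25    -0.30]
  [  -0.25     0.90    -0.05]
  [  -0.05    -0.15     1.00]
Cofactors of I−A, C_ij = (−1)^(i+j)·(minor ij) (rows/columns in the sector order above):
  C_11 = (0.90)(1.00) − (-0.05)(-0.15) = 0.8925
  C_12 = −[(-0.25)(1.00) − (-0.05)(-0.05)] = 0.2525
  C_13 = (-0.25)(-0.15) − (0.90)(-0.05) = 0.0825
  C_21 = −[(-0.25)(1.00) − (-0.30)(-0.15)] = 0.2950
  C_22 = (0.55)(1.00) − (-0.30)(-0.05) = 0.5350
  C_23 = −[(0.55)(-0.15) − (-0.25)(-0.05)] = 0.0950
  C_31 = (-0.25)(-0.05) − (-0.30)(0.90) = 0.2825
  C_32 = −[(0.55)(-0.05) − (-0.30)(-0.25)] = 0.1025
  C_33 = (0.55)(0.90) − (-0.25)(-0.25) = 0.4325
det(I−A) = Σ_j (I−A)_1j·C_1j = (0.55)(0.8925) + (-0.25)(0.2525) + (-0.30)(0.0825) = 0.4030
adj(I−A) = Cᵀ =
  [ 0.8925   0.2950   0.2825]
  [ 0.2525   0.5350   0.1025]
  [ 0.0825   0.0950   0.4325]
(I − A)⁻¹ = adj(I−A) / det(I−A) ≈
  [   2.2146     0.7320     0.7010]
  [   0.6266     1.3275     0.2543]
  [   0.2047     0.2357     1.0732]
x = (I − A)⁻¹ d = adj(I−A)·d / det(I−A), with det(I−A) = 0.4030:
  x_1 = (0.8925·750 + 0.2950·375 + 0.2825·475) / 0.4030 = 914.1875 / 0.4030 ≈ 2268.5
  x_2 = (0.2525·750 + 0.5350·375 + 0.1025·475) / 0.4030 = 438.6875 / 0.4030 ≈ 1088.6
  x_3 = (0.0825·750 + 0.0950·375 + 0.4325·475) / 0.4030 = 302.9375 / 0.4030 ≈ 751.7

x_2 = 1088.6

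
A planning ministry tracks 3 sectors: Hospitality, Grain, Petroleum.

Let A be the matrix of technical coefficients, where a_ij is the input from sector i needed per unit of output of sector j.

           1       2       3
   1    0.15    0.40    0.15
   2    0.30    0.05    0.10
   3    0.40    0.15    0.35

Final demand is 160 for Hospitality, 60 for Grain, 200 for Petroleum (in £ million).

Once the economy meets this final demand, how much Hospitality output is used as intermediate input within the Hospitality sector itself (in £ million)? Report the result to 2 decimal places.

z_11 = 63.43

I − A =
  [   0.85    -0.40    -0.15]
  [  -0.30     0.95    -0.10]
  [  -0.40    -0.15     0.65]
Cofactors of I−A, C_ij = (−1)^(i+j)·(minor ij) (rows/columns in the sector order above):
  C_11 = (0.95)(0.65) − (-0.10)(-0.15) = 0.6025
  C_12 = −[(-0.30)(0.65) − (-0.10)(-0.40)] = 0.2350
  C_13 = (-0.30)(-0.15) − (0.95)(-0.40) = 0.4250
  C_21 = −[(-0.40)(0.65) − (-0.15)(-0.15)] = 0.2825
  C_22 = (0.85)(0.65) − (-0.15)(-0.40) = 0.4925
  C_23 = −[(0.85)(-0.15) − (-0.40)(-0.40)] = 0.2875
  C_31 = (-0.40)(-0.10) − (-0.15)(0.95) = 0.1825
  C_32 = −[(0.85)(-0.10) − (-0.15)(-0.30)] = 0.1300
  C_33 = (0.85)(0.95) − (-0.40)(-0.30) = 0.6875
det(I−A) = Σ_j (I−A)_1j·C_1j = (0.85)(0.6025) + (-0.40)(0.2350) + (-0.15)(0.4250) = 0.354375
adj(I−A) = Cᵀ =
  [ 0.6025   0.2825   0.1825]
  [ 0.2350   0.4925   0.1300]
  [ 0.4250   0.2875   0.6875]
(I − A)⁻¹ = adj(I−A) / det(I−A) ≈
  [   1.7002     0.7972     0.5150]
  [   0.6631     1.3898     0.3668]
  [   1.1993     0.8113     1.9400]
First solve x = (I − A)⁻¹ d = adj(I−A)·d / det(I−A); in particular x_1 = (0.6025·160 + 0.2825·60 + 0.1825·200) / 0.354375 = 149.85 / 0.354375 ≈ 422.8571.
Intermediate flow from 1 to 1: z_11 = a_11 · x_1 = 0.15 × 149.85 / 0.354375 = 22.4775 / 0.354375 ≈ 63.43.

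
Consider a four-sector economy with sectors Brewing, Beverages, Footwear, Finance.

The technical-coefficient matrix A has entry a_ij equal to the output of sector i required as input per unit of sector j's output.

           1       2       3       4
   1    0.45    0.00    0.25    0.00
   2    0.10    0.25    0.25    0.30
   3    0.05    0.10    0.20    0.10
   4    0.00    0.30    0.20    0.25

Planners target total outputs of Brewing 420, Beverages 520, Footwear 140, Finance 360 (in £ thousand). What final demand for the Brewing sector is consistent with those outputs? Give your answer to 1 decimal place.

d_1 = 196.0

I − A =
  [   0.55     0.00    -0.25     0.00]
  [  -0.10     0.75    -0.25    -0.30]
  [  -0.05    -0.10     0.80    -0.10]
  [   0.00    -0.30    -0.20     0.75]
d = (I − A) x:
  d_1 = (+0.55)·420 + (+0.00)·520 + (-0.25)·140 + (+0.00)·360 = 196.0
  d_2 = (-0.10)·420 + (+0.75)·520 + (-0.25)·140 + (-0.30)·360 = 205.0
  d_3 = (-0.05)·420 + (-0.10)·520 + (+0.80)·140 + (-0.10)·360 = 3.0
  d_4 = (+0.00)·420 + (-0.30)·520 + (-0.20)·140 + (+0.75)·360 = 86.0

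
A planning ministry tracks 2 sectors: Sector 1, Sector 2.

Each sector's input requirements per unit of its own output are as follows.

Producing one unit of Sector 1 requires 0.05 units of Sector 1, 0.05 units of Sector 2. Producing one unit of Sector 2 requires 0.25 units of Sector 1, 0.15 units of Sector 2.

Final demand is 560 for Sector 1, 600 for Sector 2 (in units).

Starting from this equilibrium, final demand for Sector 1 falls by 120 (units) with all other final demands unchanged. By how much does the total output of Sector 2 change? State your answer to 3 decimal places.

I − A =
  [   0.95    -0.25]
  [  -0.05     0.85]
det(I−A) = (0.95)(0.85) − (-0.25)(-0.05) = 0.7950
adj(I−A) = [[0.85, 0.25], [0.05, 0.95]]
(I − A)⁻¹ = adj(I−A) / det(I−A) ≈
  [   1.0692     0.3145]
  [   0.0629     1.1950]
Δx = (I − A)⁻¹ Δd with Δd having -120 in the Sector 1 component and 0 elsewhere.
So Δx_2 = L_21 · (-120), where L_21 = adj(I−A)_21 / det(I−A) = 0.05 / 0.7950.
Δx_2 = 0.05 × (-120) / 0.7950 = -6.00 / 0.7950 ≈ -7.547.

Δx_2 = -7.547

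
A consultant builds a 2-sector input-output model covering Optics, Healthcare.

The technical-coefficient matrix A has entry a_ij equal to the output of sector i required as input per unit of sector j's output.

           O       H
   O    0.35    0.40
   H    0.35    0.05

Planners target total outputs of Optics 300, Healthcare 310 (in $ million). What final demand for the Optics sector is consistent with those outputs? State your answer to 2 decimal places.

I − A =
  [   0.65    -0.40]
  [  -0.35     0.95]
d = (I − A) x:
  d_O = (+0.65)·300 + (-0.40)·310 = 71.00
  d_H = (-0.35)·300 + (+0.95)·310 = 189.50

d_O = 71.00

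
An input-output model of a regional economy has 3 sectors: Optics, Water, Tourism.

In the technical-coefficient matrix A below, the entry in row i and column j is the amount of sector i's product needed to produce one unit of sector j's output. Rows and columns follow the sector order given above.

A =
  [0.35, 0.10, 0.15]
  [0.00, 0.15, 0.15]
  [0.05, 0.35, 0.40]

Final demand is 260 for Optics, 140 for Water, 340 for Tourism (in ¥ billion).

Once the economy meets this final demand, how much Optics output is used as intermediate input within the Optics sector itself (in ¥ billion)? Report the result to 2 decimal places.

I − A =
  [   0.65    -0.10    -0.15]
  [   0.00     0.85    -0.15]
  [  -0.05    -0.35     0.60]
Cofactors of I−A, C_ij = (−1)^(i+j)·(minor ij) (rows/columns in the sector order above):
  C_11 = (0.85)(0.60) − (-0.15)(-0.35) = 0.4575
  C_12 = −[(0.00)(0.60) − (-0.15)(-0.05)] = 0.0075
  C_13 = (0.00)(-0.35) − (0.85)(-0.05) = 0.0425
  C_21 = −[(-0.10)(0.60) − (-0.15)(-0.35)] = 0.1125
  C_22 = (0.65)(0.60) − (-0.15)(-0.05) = 0.3825
  C_23 = −[(0.65)(-0.35) − (-0.10)(-0.05)] = 0.2325
  C_31 = (-0.10)(-0.15) − (-0.15)(0.85) = 0.1425
  C_32 = −[(0.65)(-0.15) − (-0.15)(0.00)] = 0.0975
  C_33 = (0.65)(0.85) − (-0.10)(0.00) = 0.5525
det(I−A) = Σ_j (I−A)_1j·C_1j = (0.65)(0.4575) + (-0.10)(0.0075) + (-0.15)(0.0425) = 0.29025
adj(I−A) = Cᵀ =
  [ 0.4575   0.1125   0.1425]
  [ 0.0075   0.3825   0.0975]
  [ 0.0425   0.2325   0.5525]
(I − A)⁻¹ = adj(I−A) / det(I−A) ≈
  [   1.5762     0.3876     0.4910]
  [   0.0258     1.3178     0.3359]
  [   0.1464     0.8010     1.9035]
First solve x = (I − A)⁻¹ d = adj(I−A)·d / det(I−A); in particular x_1 = (0.4575·260 + 0.1125·140 + 0.1425·340) / 0.29025 = 183.15 / 0.29025 ≈ 631.0078.
Intermediate flow from 1 to 1: z_11 = a_11 · x_1 = 0.35 × 183.15 / 0.29025 = 64.1025 / 0.29025 ≈ 220.85.

z_11 = 220.85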